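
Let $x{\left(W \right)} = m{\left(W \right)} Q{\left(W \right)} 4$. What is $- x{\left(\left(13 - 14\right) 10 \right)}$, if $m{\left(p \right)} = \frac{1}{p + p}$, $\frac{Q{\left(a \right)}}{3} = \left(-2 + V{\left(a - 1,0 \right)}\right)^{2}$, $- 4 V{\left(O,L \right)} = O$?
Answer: $\frac{27}{80} \approx 0.3375$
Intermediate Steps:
$V{\left(O,L \right)} = - \frac{O}{4}$
$Q{\left(a \right)} = 3 \left(- \frac{7}{4} - \frac{a}{4}\right)^{2}$ ($Q{\left(a \right)} = 3 \left(-2 - \frac{a - 1}{4}\right)^{2} = 3 \left(-2 - \frac{-1 + a}{4}\right)^{2} = 3 \left(-2 - \left(- \frac{1}{4} + \frac{a}{4}\right)\right)^{2} = 3 \left(- \frac{7}{4} - \frac{a}{4}\right)^{2}$)
$m{\left(p \right)} = \frac{1}{2 p}$
$x{\left(W \right)} = \frac{3 \left(7 + W\right)^{2}}{8 W}$ ($x{\left(W \right)} = \frac{1}{2 W} \frac{3 \left(7 + W\right)^{2}}{16} \cdot 4 = \frac{3 \left(7 + W\right)^{2}}{32 W} 4 = \frac{3 \left(7 + W\right)^{2}}{8 W}$)
$- x{\left(\left(13 - 14\right) 10 \right)} = - \frac{3 \left(7 + \left(13 - 14\right) 10\right)^{2}}{8 \left(13 - 14\right) 10} = - \frac{3 \left(7 - 10\right)^{2}}{8 \left(\left(-1\right) 10\right)} = - \frac{3 \left(7 - 10\right)^{2}}{8 \left(-10\right)} = - \frac{3 \left(-1\right) \left(-3\right)^{2}}{8 \cdot 10} = - \frac{3 \left(-1\right) 9}{8 \cdot 10} = \left(-1\right) \left(- \frac{27}{80}\right) = \frac{27}{80}$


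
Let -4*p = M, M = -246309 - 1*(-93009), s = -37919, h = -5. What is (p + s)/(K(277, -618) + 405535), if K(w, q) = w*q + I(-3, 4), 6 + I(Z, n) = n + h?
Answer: 203/117171 ≈ 0.0017325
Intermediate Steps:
M = -153300 (M = -246309 + 93009 = -153300)
I(Z, n) = -11 + n (I(Z, n) = -6 + (n - 5) = -6 + (-5 + n) = -11 + n)
K(w, q) = -7 + q*w (K(w, q) = w*q + (-11 + 4) = q*w - 7 = -7 + q*w)
p = 38325 (p = -1/4*(-153300) = 38325)
(p + s)/(K(277, -618) + 405535) = (38325 - 37919)/((-7 - 618*277) + 405535) = 406/((-7 - 171186) + 405535) = 406/(-171193 + 405535) = 406/234342 = 406*(1/234342) = 203/117171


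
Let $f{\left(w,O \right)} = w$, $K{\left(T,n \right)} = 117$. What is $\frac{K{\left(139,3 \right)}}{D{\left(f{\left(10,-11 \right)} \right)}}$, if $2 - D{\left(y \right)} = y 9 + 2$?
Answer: $- \frac{13}{10} \approx -1.3$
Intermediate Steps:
$D{\left(y \right)} = - 9 y$ ($D{\left(y \right)} = 2 - \left(y 9 + 2\right) = 2 - \left(9 y + 2\right) = 2 - \left(2 + 9 y\right) = - 9 y$)
$\frac{K{\left(139,3 \right)}}{D{\left(f{\left(10,-11 \right)} \right)}} = \frac{117}{\left(-9\right) 10} = \frac{117}{-90} = 117 \left(- \frac{1}{90}\right) = - \frac{13}{10}$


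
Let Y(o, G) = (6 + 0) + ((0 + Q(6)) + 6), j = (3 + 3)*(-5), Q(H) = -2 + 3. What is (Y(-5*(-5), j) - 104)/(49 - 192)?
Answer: 7/11 ≈ 0.63636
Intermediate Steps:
Q(H) = 1
j = -30 (j = 6*(-5) = -30)
Y(o, G) = 13 (Y(o, G) = (6 + 0) + ((0 + 1) + 6) = 6 + (1 + 6) = 6 + 7 = 13)
(Y(-5*(-5), j) - 104)/(49 - 192) = (13 - 104)/(49 - 192) = -91/(-143) = -91*(-1/143) = 7/11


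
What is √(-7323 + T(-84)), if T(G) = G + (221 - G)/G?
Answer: I*√13072353/42 ≈ 86.085*I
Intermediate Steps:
T(G) = G + (221 - G)/G
√(-7323 + T(-84)) = √(-7323 + (-1 - 84 + 221/(-84))) = √(-7323 + (-1 - 84 + 221*(-1/84))) = √(-7323 + (-1 - 84 - 221/84)) = √(-7323 - 7361/84) = √(-622493/84) = I*√13072353/42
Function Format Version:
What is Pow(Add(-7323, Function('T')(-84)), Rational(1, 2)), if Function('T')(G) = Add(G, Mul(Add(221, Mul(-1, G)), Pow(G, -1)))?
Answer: Mul(Rational(1, 42), I, Pow(13072353, Rational(1, 2))) ≈ Mul(86.085, I)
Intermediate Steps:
Function('T')(G) = Add(G, Mul(Pow(G, -1), Add(221, Mul(-1, G))))
Pow(Add(-7323, Function('T')(-84)), Rational(1, 2)) = Pow(Add(-7323, Add(-1, -84, Mul(221, Pow(-84, -1)))), Rational(1, 2)) = Pow(Add(-7323, Add(-1, -84, Mul(221, Rational(-1, 84)))), Rational(1, 2)) = Pow(Add(-7323, Add(-1, -84, Rational(-221, 84))), Rational(1, 2)) = Pow(Add(-7323, Rational(-7361, 84)), Rational(1, 2)) = Pow(Rational(-622493, 84), Rational(1, 2)) = Mul(Rational(1, 42), I, Pow(13072353, Rational(1, 2)))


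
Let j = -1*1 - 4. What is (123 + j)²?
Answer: 13924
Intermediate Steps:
j = -5 (j = -1 - 4 = -5)
(123 + j)² = (123 - 5)² = 118² = 13924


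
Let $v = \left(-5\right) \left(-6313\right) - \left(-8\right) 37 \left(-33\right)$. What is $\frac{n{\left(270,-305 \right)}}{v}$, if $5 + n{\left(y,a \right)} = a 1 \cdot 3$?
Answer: $- \frac{920}{21797} \approx -0.042208$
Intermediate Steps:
$n{\left(y,a \right)} = -5 + 3 a$ ($n{\left(y,a \right)} = -5 + a 1 \cdot 3 = -5 + a 3 = -5 + 3 a$)
$v = 21797$ ($v = 31565 - \left(-296\right) \left(-33\right) = 31565 - 9768 = 21797$)
$\frac{n{\left(270,-305 \right)}}{v} = \frac{-5 + 3 \left(-305\right)}{21797} = \left(-5 - 915\right) \frac{1}{21797} = \left(-920\right) \frac{1}{21797} = - \frac{920}{21797}$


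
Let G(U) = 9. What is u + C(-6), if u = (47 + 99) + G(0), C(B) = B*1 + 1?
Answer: 150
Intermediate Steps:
C(B) = 1 + B (C(B) = B + 1 = 1 + B)
u = 155 (u = (47 + 99) + 9 = 146 + 9 = 155)
u + C(-6) = 155 + (1 - 6) = 155 - 5 = 150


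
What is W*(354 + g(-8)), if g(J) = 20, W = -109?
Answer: -40766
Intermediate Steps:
W*(354 + g(-8)) = -109*(354 + 20) = -109*374 = -40766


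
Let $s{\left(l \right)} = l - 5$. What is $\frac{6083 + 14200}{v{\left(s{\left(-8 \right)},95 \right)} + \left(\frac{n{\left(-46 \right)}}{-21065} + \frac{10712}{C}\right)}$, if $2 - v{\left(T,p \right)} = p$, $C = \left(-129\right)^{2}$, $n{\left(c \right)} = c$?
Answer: $- \frac{7110056874195}{32374054079} \approx -219.62$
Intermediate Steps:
$C = 16641$
$s{\left(l \right)} = -5 + l$ ($s{\left(l \right)} = l - 5 = -5 + l$)
$v{\left(T,p \right)} = 2 - p$
$\frac{6083 + 14200}{v{\left(s{\left(-8 \right)},95 \right)} + \left(\frac{n{\left(-46 \right)}}{-21065} + \frac{10712}{C}\right)} = \frac{6083 + 14200}{\left(2 - 95\right) + \left(- \frac{46}{-21065} + \frac{10712}{16641}\right)} = \frac{20283}{\left(2 - 95\right) + \left(\left(-46\right) \left(- \frac{1}{21065}\right) + 10712 \cdot \frac{1}{16641}\right)} = \frac{20283}{-93 + \left(\frac{46}{21065} + \frac{10712}{16641}\right)} = \frac{20283}{-93 + \frac{226413766}{350542665}} = \frac{20283}{- \frac{32374054079}{350542665}} = 20283 \left(- \frac{350542665}{32374054079}\right) = - \frac{7110056874195}{32374054079}$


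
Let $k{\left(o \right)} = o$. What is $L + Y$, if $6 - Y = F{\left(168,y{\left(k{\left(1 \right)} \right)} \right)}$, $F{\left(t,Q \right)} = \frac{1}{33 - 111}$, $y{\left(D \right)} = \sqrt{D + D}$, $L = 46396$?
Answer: $\frac{3619357}{78} \approx 46402.0$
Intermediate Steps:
$y{\left(D \right)} = \sqrt{2} \sqrt{D}$ ($y{\left(D \right)} = \sqrt{2 D} = \sqrt{2} \sqrt{D}$)
$F{\left(t,Q \right)} = - \frac{1}{78}$ ($F{\left(t,Q \right)} = \frac{1}{-78} = - \frac{1}{78}$)
$Y = \frac{469}{78}$ ($Y = 6 - - \frac{1}{78} = 6 + \frac{1}{78} = \frac{469}{78} \approx 6.0128$)
$L + Y = 46396 + \frac{469}{78} = \frac{3619357}{78}$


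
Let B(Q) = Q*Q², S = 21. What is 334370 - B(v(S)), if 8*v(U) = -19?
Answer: 171204299/512 ≈ 3.3438e+5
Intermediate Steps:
v(U) = -19/8 (v(U) = (⅛)*(-19) = -19/8)
B(Q) = Q³
334370 - B(v(S)) = 334370 - (-19/8)³ = 334370 - 1*(-6859/512) = 334370 + 6859/512 = 171204299/512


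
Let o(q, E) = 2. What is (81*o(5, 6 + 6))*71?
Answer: 11502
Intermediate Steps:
(81*o(5, 6 + 6))*71 = (81*2)*71 = 162*71 = 11502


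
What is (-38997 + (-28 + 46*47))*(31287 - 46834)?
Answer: 573109061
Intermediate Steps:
(-38997 + (-28 + 46*47))*(31287 - 46834) = (-38997 + (-28 + 2162))*(-15547) = (-38997 + 2134)*(-15547) = -36863*(-15547) = 573109061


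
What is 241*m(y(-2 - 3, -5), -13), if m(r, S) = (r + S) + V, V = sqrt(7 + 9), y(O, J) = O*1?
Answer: -3374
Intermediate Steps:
y(O, J) = O
V = 4 (V = sqrt(16) = 4)
m(r, S) = 4 + S + r (m(r, S) = (r + S) + 4 = (S + r) + 4 = 4 + S + r)
241*m(y(-2 - 3, -5), -13) = 241*(4 - 13 + (-2 - 3)) = 241*(4 - 13 - 5) = 241*(-14) = -3374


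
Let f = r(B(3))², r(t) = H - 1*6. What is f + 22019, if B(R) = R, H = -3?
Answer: 22100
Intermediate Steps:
r(t) = -9 (r(t) = -3 - 1*6 = -3 - 6 = -9)
f = 81 (f = (-9)² = 81)
f + 22019 = 81 + 22019 = 22100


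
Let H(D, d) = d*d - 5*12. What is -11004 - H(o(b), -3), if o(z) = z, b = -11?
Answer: -10953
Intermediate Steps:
H(D, d) = -60 + d² (H(D, d) = d² - 60 = -60 + d²)
-11004 - H(o(b), -3) = -11004 - (-60 + (-3)²) = -11004 - (-60 + 9) = -11004 - 1*(-51) = -11004 + 51 = -10953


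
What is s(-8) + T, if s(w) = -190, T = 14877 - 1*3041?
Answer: 11646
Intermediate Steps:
T = 11836 (T = 14877 - 3041 = 11836)
s(-8) + T = -190 + 11836 = 11646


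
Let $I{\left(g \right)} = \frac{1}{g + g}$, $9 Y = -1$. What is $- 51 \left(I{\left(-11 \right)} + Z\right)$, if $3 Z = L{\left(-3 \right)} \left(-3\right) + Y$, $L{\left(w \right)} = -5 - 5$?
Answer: $- \frac{100147}{198} \approx -505.79$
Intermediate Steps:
$L{\left(w \right)} = -10$ ($L{\left(w \right)} = -5 - 5 = -10$)
$Y = - \frac{1}{9}$ ($Y = \frac{1}{9} \left(-1\right) = - \frac{1}{9} \approx -0.11111$)
$Z = \frac{269}{27}$ ($Z = \frac{\left(-10\right) \left(-3\right) - \frac{1}{9}}{3} = \frac{30 - \frac{1}{9}}{3} = \frac{1}{3} \cdot \frac{269}{9} = \frac{269}{27} \approx 9.963$)
$I{\left(g \right)} = \frac{1}{2 g}$
$- 51 \left(I{\left(-11 \right)} + Z\right) = - 51 \left(\frac{1}{2 \left(-11\right)} + \frac{269}{27}\right) = - 51 \left(\frac{1}{2} \left(- \frac{1}{11}\right) + \frac{269}{27}\right) = - 51 \left(- \frac{1}{22} + \frac{269}{27}\right) = \left(-51\right) \frac{5891}{594} = - \frac{100147}{198}$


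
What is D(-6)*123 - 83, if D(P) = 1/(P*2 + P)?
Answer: -539/6 ≈ -89.833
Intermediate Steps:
D(P) = 1/(3*P) (D(P) = 1/(2*P + P) = 1/(3*P))
D(-6)*123 - 83 = ((⅓)/(-6))*123 - 83 = ((⅓)*(-⅙))*123 - 83 = -1/18*123 - 83 = -41/6 - 83 = -539/6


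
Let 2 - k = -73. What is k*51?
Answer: 3825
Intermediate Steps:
k = 75 (k = 2 - 1*(-73) = 2 + 73 = 75)
k*51 = 75*51 = 3825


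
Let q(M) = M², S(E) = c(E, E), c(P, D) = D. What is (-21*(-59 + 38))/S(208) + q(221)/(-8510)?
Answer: -3203009/885040 ≈ -3.6191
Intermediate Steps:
S(E) = E
(-21*(-59 + 38))/S(208) + q(221)/(-8510) = -21*(-59 + 38)/208 + 221²/(-8510) = -21*(-21)*(1/208) + 48841*(-1/8510) = 441*(1/208) - 48841/8510 = 441/208 - 48841/8510 = -3203009/885040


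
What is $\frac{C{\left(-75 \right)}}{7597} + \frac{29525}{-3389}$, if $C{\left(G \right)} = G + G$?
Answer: $- \frac{224809775}{25746233} \approx -8.7318$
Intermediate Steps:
$C{\left(G \right)} = 2 G$
$\frac{C{\left(-75 \right)}}{7597} + \frac{29525}{-3389} = \frac{2 \left(-75\right)}{7597} + \frac{29525}{-3389} = \left(-150\right) \frac{1}{7597} + 29525 \left(- \frac{1}{3389}\right) = - \frac{150}{7597} - \frac{29525}{3389} = - \frac{224809775}{25746233}$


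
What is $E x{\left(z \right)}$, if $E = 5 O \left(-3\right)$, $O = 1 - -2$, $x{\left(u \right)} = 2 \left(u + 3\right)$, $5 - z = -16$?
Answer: $-2160$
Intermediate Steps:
$z = 21$ ($z = 5 - -16 = 5 + 16 = 21$)
$x{\left(u \right)} = 6 + 2 u$ ($x{\left(u \right)} = 2 \left(3 + u\right) = 6 + 2 u$)
$O = 3$ ($O = 1 + 2 = 3$)
$E = -45$ ($E = 5 \cdot 3 \left(-3\right) = 15 \left(-3\right) = -45$)
$E x{\left(z \right)} = - 45 \left(6 + 2 \cdot 21\right) = - 45 \left(6 + 42\right) = \left(-45\right) 48 = -2160$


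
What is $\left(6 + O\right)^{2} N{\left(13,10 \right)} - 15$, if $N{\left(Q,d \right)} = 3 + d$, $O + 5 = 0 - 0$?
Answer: $-2$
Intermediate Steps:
$O = -5$ ($O = -5 + \left(0 - 0\right) = -5 + \left(0 + 0\right) = -5 + 0 = -5$)
$\left(6 + O\right)^{2} N{\left(13,10 \right)} - 15 = \left(6 - 5\right)^{2} \left(3 + 10\right) - 15 = 1^{2} \cdot 13 - 15 = 1 \cdot 13 - 15 = 13 - 15 = -2$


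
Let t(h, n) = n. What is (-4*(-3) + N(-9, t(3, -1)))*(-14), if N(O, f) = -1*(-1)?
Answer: -182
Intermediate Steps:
N(O, f) = 1
(-4*(-3) + N(-9, t(3, -1)))*(-14) = (-4*(-3) + 1)*(-14) = (12 + 1)*(-14) = 13*(-14) = -182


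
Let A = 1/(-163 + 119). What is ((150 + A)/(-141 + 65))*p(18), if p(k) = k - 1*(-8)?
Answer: -85787/1672 ≈ -51.308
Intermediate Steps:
A = -1/44 (A = 1/(-44) = -1/44 ≈ -0.022727)
p(k) = 8 + k (p(k) = k + 8 = 8 + k)
((150 + A)/(-141 + 65))*p(18) = ((150 - 1/44)/(-141 + 65))*(8 + 18) = ((6599/44)/(-76))*26 = ((6599/44)*(-1/76))*26 = -6599/3344*26 = -85787/1672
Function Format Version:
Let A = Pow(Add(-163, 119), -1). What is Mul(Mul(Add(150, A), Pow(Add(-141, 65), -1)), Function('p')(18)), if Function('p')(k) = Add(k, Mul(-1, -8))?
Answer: Rational(-85787, 1672) ≈ -51.308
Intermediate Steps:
A = Rational(-1, 44) (A = Pow(-44, -1) = Rational(-1, 44) ≈ -0.022727)
Function('p')(k) = Add(8, k) (Function('p')(k) = Add(k, 8) = Add(8, k))
Mul(Mul(Add(150, A), Pow(Add(-141, 65), -1)), Function('p')(18)) = Mul(Mul(Add(150, Rational(-1, 44)), Pow(Add(-141, 65), -1)), Add(8, 18)) = Mul(Mul(Rational(6599, 44), Pow(-76, -1)), 26) = Mul(Mul(Rational(6599, 44), Rational(-1, 76)), 26) = Mul(Rational(-6599, 3344), 26) = Rational(-85787, 1672)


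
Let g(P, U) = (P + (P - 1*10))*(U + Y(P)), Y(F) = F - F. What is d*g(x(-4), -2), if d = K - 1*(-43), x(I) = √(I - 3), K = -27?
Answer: 320 - 64*I*√7 ≈ 320.0 - 169.33*I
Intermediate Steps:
x(I) = √(-3 + I)
Y(F) = 0
d = 16 (d = -27 - 1*(-43) = -27 + 43 = 16)
g(P, U) = U*(-10 + 2*P) (g(P, U) = (P + (P - 1*10))*(U + 0) = (P + (P - 10))*U = (P + (-10 + P))*U = (-10 + 2*P)*U = U*(-10 + 2*P))
d*g(x(-4), -2) = 16*(2*(-2)*(-5 + √(-3 - 4))) = 16*(2*(-2)*(-5 + √(-7))) = 16*(2*(-2)*(-5 + I*√7)) = 16*(20 - 4*I*√7) = 320 - 64*I*√7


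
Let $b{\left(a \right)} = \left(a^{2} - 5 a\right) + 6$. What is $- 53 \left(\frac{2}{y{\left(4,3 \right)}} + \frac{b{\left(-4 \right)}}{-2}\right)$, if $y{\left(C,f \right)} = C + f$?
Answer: $\frac{7685}{7} \approx 1097.9$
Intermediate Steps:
$b{\left(a \right)} = 6 + a^{2} - 5 a$
$- 53 \left(\frac{2}{y{\left(4,3 \right)}} + \frac{b{\left(-4 \right)}}{-2}\right) = - 53 \left(\frac{2}{4 + 3} + \frac{6 + \left(-4\right)^{2} - -20}{-2}\right) = - 53 \left(\frac{2}{7} + \left(6 + 16 + 20\right) \left(- \frac{1}{2}\right)\right) = - 53 \left(2 \cdot \frac{1}{7} + 42 \left(- \frac{1}{2}\right)\right) = - 53 \left(\frac{2}{7} - 21\right) = \left(-53\right) \left(- \frac{145}{7}\right) = \frac{7685}{7}$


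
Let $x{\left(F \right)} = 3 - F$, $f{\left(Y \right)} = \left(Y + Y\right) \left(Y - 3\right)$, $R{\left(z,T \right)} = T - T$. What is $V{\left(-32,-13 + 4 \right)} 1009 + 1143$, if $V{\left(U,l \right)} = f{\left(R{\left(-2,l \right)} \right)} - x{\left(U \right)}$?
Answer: $-34172$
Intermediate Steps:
$R{\left(z,T \right)} = 0$
$f{\left(Y \right)} = 2 Y \left(-3 + Y\right)$
$V{\left(U,l \right)} = -3 + U$ ($V{\left(U,l \right)} = 2 \cdot 0 \left(-3 + 0\right) - \left(3 - U\right) = 2 \cdot 0 \left(-3\right) + \left(-3 + U\right) = 0 + \left(-3 + U\right) = -3 + U$)
$V{\left(-32,-13 + 4 \right)} 1009 + 1143 = \left(-3 - 32\right) 1009 + 1143 = \left(-35\right) 1009 + 1143 = -35315 + 1143 = -34172$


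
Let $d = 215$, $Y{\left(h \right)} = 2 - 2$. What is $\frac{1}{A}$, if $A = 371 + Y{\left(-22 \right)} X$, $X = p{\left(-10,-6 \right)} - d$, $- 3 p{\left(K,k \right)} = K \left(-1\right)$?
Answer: $\frac{1}{371} \approx 0.0026954$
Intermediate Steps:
$Y{\left(h \right)} = 0$ ($Y{\left(h \right)} = 2 - 2 = 0$)
$p{\left(K,k \right)} = \frac{K}{3}$ ($p{\left(K,k \right)} = - \frac{K \left(-1\right)}{3} = - \frac{\left(-1\right) K}{3} = \frac{K}{3}$)
$X = - \frac{655}{3}$ ($X = \frac{1}{3} \left(-10\right) - 215 = - \frac{10}{3} - 215 = - \frac{655}{3} \approx -218.33$)
$A = 371$ ($A = 371 + 0 \left(- \frac{655}{3}\right) = 371 + 0 = 371$)
$\frac{1}{A} = \frac{1}{371}$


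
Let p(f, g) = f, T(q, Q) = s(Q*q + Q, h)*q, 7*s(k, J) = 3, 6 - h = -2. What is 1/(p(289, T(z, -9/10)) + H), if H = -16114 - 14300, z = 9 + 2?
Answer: -1/30125 ≈ -3.3195e-5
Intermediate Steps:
z = 11
h = 8 (h = 6 - 1*(-2) = 6 + 2 = 8)
s(k, J) = 3/7 (s(k, J) = (1/7)*3 = 3/7)
T(q, Q) = 3*q/7
H = -30414
1/(p(289, T(z, -9/10)) + H) = 1/(289 - 30414) = 1/(-30125) = -1/30125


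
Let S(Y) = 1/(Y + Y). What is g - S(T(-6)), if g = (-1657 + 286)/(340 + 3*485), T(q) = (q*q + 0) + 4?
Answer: -4459/5744 ≈ -0.77629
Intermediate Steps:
T(q) = 4 + q² (T(q) = (q² + 0) + 4 = q² + 4 = 4 + q²)
S(Y) = 1/(2*Y)
g = -1371/1795 (g = -1371/(340 + 1455) = -1371/1795 ≈ -0.76379)
g - S(T(-6)) = -1371/1795 - 1/(2*(4 + (-6)²)) = -1371/1795 - 1/(2*(4 + 36)) = -1371/1795 - 1/(2*40) = -1371/1795 - 1*1/80 = -1371/1795 - 1/80 = -4459/5744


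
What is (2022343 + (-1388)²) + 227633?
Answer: 4176520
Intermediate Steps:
(2022343 + (-1388)²) + 227633 = (2022343 + 1926544) + 227633 = 3948887 + 227633 = 4176520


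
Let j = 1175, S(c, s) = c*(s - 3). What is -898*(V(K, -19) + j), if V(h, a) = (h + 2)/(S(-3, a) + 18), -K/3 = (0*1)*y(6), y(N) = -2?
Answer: -22158599/21 ≈ -1.0552e+6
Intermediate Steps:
S(c, s) = c*(-3 + s)
K = 0 (K = -3*0*1*(-2) = -0*(-2) = -3*0 = 0)
V(h, a) = (2 + h)/(27 - 3*a) (V(h, a) = (h + 2)/(-3*(-3 + a) + 18) = (2 + h)/((9 - 3*a) + 18) = (2 + h)/(27 - 3*a))
-898*(V(K, -19) + j) = -898*((-2 - 1*0)/(3*(-9 - 19)) + 1175) = -898*((⅓)*(-2 + 0)/(-28) + 1175) = -898*((⅓)*(-1/28)*(-2) + 1175) = -898*(1/42 + 1175) = -898*49351/42 = -22158599/21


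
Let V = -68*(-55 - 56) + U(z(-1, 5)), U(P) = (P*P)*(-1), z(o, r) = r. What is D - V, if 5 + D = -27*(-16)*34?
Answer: 7160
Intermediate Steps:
U(P) = -P² (U(P) = P²*(-1) = -P²)
D = 14683 (D = -5 - 27*(-16)*34 = -5 + 432*34 = -5 + 14688 = 14683)
V = 7523 (V = -68*(-55 - 56) - 1*5² = -68*(-111) - 1*25 = 7548 - 25 = 7523)
D - V = 14683 - 1*7523 = 14683 - 7523 = 7160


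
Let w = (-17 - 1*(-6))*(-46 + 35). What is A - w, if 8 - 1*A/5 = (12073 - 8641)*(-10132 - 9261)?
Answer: 332783799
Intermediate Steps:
w = 121 (w = (-17 + 6)*(-11) = -11*(-11) = 121)
A = 332783920 (A = 40 - 5*(12073 - 8641)*(-10132 - 9261) = 40 - 17160*(-19393) = 40 - 5*(-66556776) = 40 + 332783880 = 332783920)
A - w = 332783920 - 1*121 = 332783920 - 121 = 332783799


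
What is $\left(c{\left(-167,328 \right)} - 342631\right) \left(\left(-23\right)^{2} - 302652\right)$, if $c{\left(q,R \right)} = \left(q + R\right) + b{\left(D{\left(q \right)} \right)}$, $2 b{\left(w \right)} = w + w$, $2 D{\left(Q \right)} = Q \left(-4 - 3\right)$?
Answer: $\frac{206582945833}{2} \approx 1.0329 \cdot 10^{11}$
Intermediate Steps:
$D{\left(Q \right)} = - \frac{7 Q}{2}$ ($D{\left(Q \right)} = \frac{Q \left(-4 - 3\right)}{2} = \frac{Q \left(-7\right)}{2} = \frac{\left(-7\right) Q}{2} = - \frac{7 Q}{2}$)
$b{\left(w \right)} = w$ ($b{\left(w \right)} = \frac{w + w}{2} = \frac{2 w}{2} = w$)
$c{\left(q,R \right)} = R - \frac{5 q}{2}$ ($c{\left(q,R \right)} = \left(q + R\right) - \frac{7 q}{2} = \left(R + q\right) - \frac{7 q}{2} = R - \frac{5 q}{2}$)
$\left(c{\left(-167,328 \right)} - 342631\right) \left(\left(-23\right)^{2} - 302652\right) = \left(\left(328 - - \frac{835}{2}\right) - 342631\right) \left(\left(-23\right)^{2} - 302652\right) = \left(\left(328 + \frac{835}{2}\right) - 342631\right) \left(529 - 302652\right) = \left(\frac{1491}{2} - 342631\right) \left(-302123\right) = \left(- \frac{683771}{2}\right) \left(-302123\right) = \frac{206582945833}{2}$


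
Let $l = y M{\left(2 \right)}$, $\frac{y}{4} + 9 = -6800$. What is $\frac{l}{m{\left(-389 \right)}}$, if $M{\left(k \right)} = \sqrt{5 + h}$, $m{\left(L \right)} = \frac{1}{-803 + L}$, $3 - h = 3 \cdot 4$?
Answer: $64930624 i \approx 6.4931 \cdot 10^{7} i$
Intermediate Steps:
$y = -27236$ ($y = -36 + 4 \left(-6800\right) = -36 - 27200 = -27236$)
$h = -9$ ($h = 3 - 3 \cdot 4 = 3 - 12 = -9$)
$M{\left(k \right)} = 2 i$ ($M{\left(k \right)} = \sqrt{5 - 9} = \sqrt{-4} = 2 i$)
$l = - 54472 i$ ($l = - 27236 \cdot 2 i = - 54472 i \approx - 54472.0 i$)
$\frac{l}{m{\left(-389 \right)}} = \frac{\left(-54472\right) i}{\frac{1}{-803 - 389}} = \frac{\left(-54472\right) i}{\frac{1}{-1192}} = \frac{\left(-54472\right) i}{- \frac{1}{1192}} = - 54472 i \left(-1192\right) = 64930624 i$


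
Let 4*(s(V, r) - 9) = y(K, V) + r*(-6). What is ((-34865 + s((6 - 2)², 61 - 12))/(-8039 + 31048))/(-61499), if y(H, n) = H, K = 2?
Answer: 34929/1415030491 ≈ 2.4684e-5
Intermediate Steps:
s(V, r) = 19/2 - 3*r/2 (s(V, r) = 9 + (2 + r*(-6))/4 = 9 + (2 - 6*r)/4 = 9 + (½ - 3*r/2) = 19/2 - 3*r/2)
((-34865 + s((6 - 2)², 61 - 12))/(-8039 + 31048))/(-61499) = ((-34865 + (19/2 - 3*(61 - 12)/2))/(-8039 + 31048))/(-61499) = ((-34865 + (19/2 - 3/2*49))/23009)*(-1/61499) = ((-34865 + (19/2 - 147/2))*(1/23009))*(-1/61499) = ((-34865 - 64)*(1/23009))*(-1/61499) = -34929*1/23009*(-1/61499) = -34929/23009*(-1/61499) = 34929/1415030491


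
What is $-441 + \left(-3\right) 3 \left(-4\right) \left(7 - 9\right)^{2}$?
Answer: $-297$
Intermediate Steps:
$-441 + \left(-3\right) 3 \left(-4\right) \left(7 - 9\right)^{2} = -441 + \left(-9\right) \left(-4\right) \left(-2\right)^{2} = -441 + 36 \cdot 4 = -441 + 144 = -297$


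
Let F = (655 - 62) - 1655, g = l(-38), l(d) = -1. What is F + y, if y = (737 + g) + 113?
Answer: -213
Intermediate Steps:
g = -1
F = -1062 (F = 593 - 1655 = -1062)
y = 849 (y = (737 - 1) + 113 = 736 + 113 = 849)
F + y = -1062 + 849 = -213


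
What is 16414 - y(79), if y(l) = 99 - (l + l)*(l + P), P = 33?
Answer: 34011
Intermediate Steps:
y(l) = 99 - 2*l*(33 + l) (y(l) = 99 - (l + l)*(l + 33) = 99 - 2*l*(33 + l))
16414 - y(79) = 16414 - (99 - 66*79 - 2*79²) = 16414 - (99 - 5214 - 2*6241) = 16414 - (99 - 5214 - 12482) = 16414 - 1*(-17597) = 16414 + 17597 = 34011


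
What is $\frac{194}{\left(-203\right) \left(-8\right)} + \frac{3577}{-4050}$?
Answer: $- \frac{1255837}{1644300} \approx -0.76375$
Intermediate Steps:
$\frac{194}{\left(-203\right) \left(-8\right)} + \frac{3577}{-4050} = \frac{194}{1624} + 3577 \left(- \frac{1}{4050}\right) = 194 \cdot \frac{1}{1624} - \frac{3577}{4050} = \frac{97}{812} - \frac{3577}{4050} = - \frac{1255837}{1644300}$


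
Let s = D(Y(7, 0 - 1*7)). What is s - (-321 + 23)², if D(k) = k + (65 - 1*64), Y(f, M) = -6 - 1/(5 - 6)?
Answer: -88808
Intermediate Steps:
Y(f, M) = -5 (Y(f, M) = -6 - 1/(-1) = -6 - 1*(-1) = -6 + 1 = -5)
D(k) = 1 + k (D(k) = k + (65 - 64) = k + 1 = 1 + k)
s = -4 (s = 1 - 5 = -4)
s - (-321 + 23)² = -4 - (-321 + 23)² = -4 - 1*(-298)² = -4 - 1*88804 = -4 - 88804 = -88808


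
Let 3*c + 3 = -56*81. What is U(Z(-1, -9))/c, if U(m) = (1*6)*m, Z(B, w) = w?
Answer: 54/1513 ≈ 0.035691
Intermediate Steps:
U(m) = 6*m
c = -1513 (c = -1 + (-56*81)/3 = -1 + (⅓)*(-4536) = -1 - 1512 = -1513)
U(Z(-1, -9))/c = (6*(-9))/(-1513) = -54*(-1/1513) = 54/1513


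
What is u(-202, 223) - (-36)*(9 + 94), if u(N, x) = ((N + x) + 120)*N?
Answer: -24774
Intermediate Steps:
u(N, x) = N*(120 + N + x) (u(N, x) = (120 + N + x)*N = N*(120 + N + x))
u(-202, 223) - (-36)*(9 + 94) = -202*(120 - 202 + 223) - (-36)*(9 + 94) = -202*141 - (-36)*103 = -28482 - 1*(-3708) = -28482 + 3708 = -24774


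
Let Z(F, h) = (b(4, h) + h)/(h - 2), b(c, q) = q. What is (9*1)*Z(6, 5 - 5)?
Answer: 0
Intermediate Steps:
Z(F, h) = 2*h/(-2 + h) (Z(F, h) = (h + h)/(h - 2) = (2*h)/(-2 + h) = 2*h/(-2 + h))
(9*1)*Z(6, 5 - 5) = (9*1)*(2*(5 - 5)/(-2 + (5 - 5))) = 9*(2*0/(-2 + 0)) = 9*(2*0/(-2)) = 9*(2*0*(-1/2)) = 9*0 = 0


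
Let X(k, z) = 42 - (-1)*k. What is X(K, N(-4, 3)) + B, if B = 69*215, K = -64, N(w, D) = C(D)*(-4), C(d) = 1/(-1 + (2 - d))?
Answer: 14813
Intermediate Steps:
C(d) = 1/(1 - d)
N(w, D) = 4/(-1 + D) (N(w, D) = -1/(-1 + D)*(-4) = 4/(-1 + D))
B = 14835
X(k, z) = 42 + k
X(K, N(-4, 3)) + B = (42 - 64) + 14835 = -22 + 14835 = 14813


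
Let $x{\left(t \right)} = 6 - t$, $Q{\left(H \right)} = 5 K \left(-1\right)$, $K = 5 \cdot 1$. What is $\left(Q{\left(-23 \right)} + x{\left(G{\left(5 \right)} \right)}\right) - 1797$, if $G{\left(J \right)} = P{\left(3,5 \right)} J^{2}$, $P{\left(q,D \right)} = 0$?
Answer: $-1816$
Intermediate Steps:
$K = 5$
$Q{\left(H \right)} = -25$ ($Q{\left(H \right)} = 5 \cdot 5 \left(-1\right) = 25 \left(-1\right) = -25$)
$G{\left(J \right)} = 0$ ($G{\left(J \right)} = 0 J^{2} = 0$)
$\left(Q{\left(-23 \right)} + x{\left(G{\left(5 \right)} \right)}\right) - 1797 = \left(-25 + \left(6 - 0\right)\right) - 1797 = \left(-25 + \left(6 + 0\right)\right) - 1797 = \left(-25 + 6\right) - 1797 = -19 - 1797 = -1816$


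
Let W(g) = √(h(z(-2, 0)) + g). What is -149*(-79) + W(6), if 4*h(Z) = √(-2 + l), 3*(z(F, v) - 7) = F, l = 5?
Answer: 11771 + √(24 + √3)/2 ≈ 11774.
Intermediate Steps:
z(F, v) = 7 + F/3
h(Z) = √3/4 (h(Z) = √(-2 + 5)/4 = √3/4)
W(g) = √(g + √3/4) (W(g) = √(√3/4 + g) = √(g + √3/4))
-149*(-79) + W(6) = -149*(-79) + √(√3 + 4*6)/2 = 11771 + √(√3 + 24)/2 = 11771 + √(24 + √3)/2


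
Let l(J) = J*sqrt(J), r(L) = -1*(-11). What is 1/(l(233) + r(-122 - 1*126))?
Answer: -11/12649216 + 233*sqrt(233)/12649216 ≈ 0.00028030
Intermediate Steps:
r(L) = 11
l(J) = J**(3/2)
1/(l(233) + r(-122 - 1*126)) = 1/(233**(3/2) + 11) = 1/(233*sqrt(233) + 11) = 1/(11 + 233*sqrt(233))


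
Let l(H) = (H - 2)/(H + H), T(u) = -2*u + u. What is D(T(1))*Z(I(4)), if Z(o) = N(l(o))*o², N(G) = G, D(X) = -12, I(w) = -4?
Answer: -144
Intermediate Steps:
T(u) = -u
l(H) = (-2 + H)/(2*H) (l(H) = (-2 + H)/((2*H)) = (-2 + H)*(1/(2*H)) = (-2 + H)/(2*H))
Z(o) = o*(-2 + o)/2 (Z(o) = ((-2 + o)/(2*o))*o² = o*(-2 + o)/2)
D(T(1))*Z(I(4)) = -6*(-4)*(-2 - 4) = -6*(-4)*(-6) = -12*12 = -144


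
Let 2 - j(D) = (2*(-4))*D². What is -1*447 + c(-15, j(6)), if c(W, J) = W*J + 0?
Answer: -4797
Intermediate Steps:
j(D) = 2 + 8*D² (j(D) = 2 - 2*(-4)*D² = 2 - (-8)*D² = 2 + 8*D²)
c(W, J) = J*W (c(W, J) = J*W + 0 = J*W)
-1*447 + c(-15, j(6)) = -1*447 + (2 + 8*6²)*(-15) = -447 + (2 + 8*36)*(-15) = -447 + (2 + 288)*(-15) = -447 + 290*(-15) = -447 - 4350 = -4797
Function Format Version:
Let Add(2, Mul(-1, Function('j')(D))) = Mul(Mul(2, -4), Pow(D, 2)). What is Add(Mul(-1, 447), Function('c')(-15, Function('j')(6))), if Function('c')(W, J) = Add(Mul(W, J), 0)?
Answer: -4797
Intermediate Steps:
Function('j')(D) = Add(2, Mul(8, Pow(D, 2))) (Function('j')(D) = Add(2, Mul(-1, Mul(Mul(2, -4), Pow(D, 2)))) = Add(2, Mul(-1, Mul(-8, Pow(D, 2)))) = Add(2, Mul(8, Pow(D, 2))))
Function('c')(W, J) = Mul(J, W) (Function('c')(W, J) = Add(Mul(J, W), 0) = Mul(J, W))
Add(Mul(-1, 447), Function('c')(-15, Function('j')(6))) = Add(Mul(-1, 447), Mul(Add(2, Mul(8, Pow(6, 2))), -15)) = Add(-447, Mul(Add(2, Mul(8, 36)), -15)) = Add(-447, Mul(Add(2, 288), -15)) = Add(-447, Mul(290, -15)) = Add(-447, -4350) = -4797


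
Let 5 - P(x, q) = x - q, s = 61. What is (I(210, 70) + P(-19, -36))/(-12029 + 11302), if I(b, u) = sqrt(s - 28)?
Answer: 12/727 - sqrt(33)/727 ≈ 0.0086045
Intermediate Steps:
P(x, q) = 5 + q - x (P(x, q) = 5 - (x - q) = 5 + (q - x) = 5 + q - x)
I(b, u) = sqrt(33) (I(b, u) = sqrt(61 - 28) = sqrt(33))
(I(210, 70) + P(-19, -36))/(-12029 + 11302) = (sqrt(33) + (5 - 36 - 1*(-19)))/(-12029 + 11302) = (sqrt(33) + (5 - 36 + 19))/(-727) = (sqrt(33) - 12)*(-1/727) = (-12 + sqrt(33))*(-1/727) = 12/727 - sqrt(33)/727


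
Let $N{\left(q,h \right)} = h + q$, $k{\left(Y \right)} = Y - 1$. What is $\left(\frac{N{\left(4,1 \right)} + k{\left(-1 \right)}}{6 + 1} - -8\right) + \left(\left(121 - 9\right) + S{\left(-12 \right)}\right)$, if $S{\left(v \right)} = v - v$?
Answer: $\frac{843}{7} \approx 120.43$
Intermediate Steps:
$k{\left(Y \right)} = -1 + Y$
$S{\left(v \right)} = 0$
$\left(\frac{N{\left(4,1 \right)} + k{\left(-1 \right)}}{6 + 1} - -8\right) + \left(\left(121 - 9\right) + S{\left(-12 \right)}\right) = \left(\frac{\left(1 + 4\right) - 2}{6 + 1} - -8\right) + \left(\left(121 - 9\right) + 0\right) = \left(\frac{5 - 2}{7} + 8\right) + \left(\left(121 - 9\right) + 0\right) = \left(3 \cdot \frac{1}{7} + 8\right) + \left(112 + 0\right) = \left(\frac{3}{7} + 8\right) + 112 = \frac{59}{7} + 112 = \frac{843}{7}$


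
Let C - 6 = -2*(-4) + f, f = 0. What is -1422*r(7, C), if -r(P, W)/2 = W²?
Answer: 557424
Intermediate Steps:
C = 14 (C = 6 + (-2*(-4) + 0) = 6 + (8 + 0) = 6 + 8 = 14)
r(P, W) = -2*W²
-1422*r(7, C) = -(-2844)*14² = -(-2844)*196 = -1422*(-392) = 557424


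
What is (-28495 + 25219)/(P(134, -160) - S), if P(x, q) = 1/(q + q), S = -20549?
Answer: -116480/730631 ≈ -0.15942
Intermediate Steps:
P(x, q) = 1/(2*q)
(-28495 + 25219)/(P(134, -160) - S) = (-28495 + 25219)/((½)/(-160) - 1*(-20549)) = -3276/((½)*(-1/160) + 20549) = -3276/(-1/320 + 20549) = -3276/6575679/320 = -3276*320/6575679 = -116480/730631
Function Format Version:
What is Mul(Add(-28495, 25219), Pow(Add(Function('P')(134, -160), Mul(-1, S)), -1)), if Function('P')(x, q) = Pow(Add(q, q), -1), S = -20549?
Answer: Rational(-116480, 730631) ≈ -0.15942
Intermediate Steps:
Function('P')(x, q) = Mul(Rational(1, 2), Pow(q, -1)) (Function('P')(x, q) = Pow(Mul(2, q), -1) = Mul(Rational(1, 2), Pow(q, -1)))
Mul(Add(-28495, 25219), Pow(Add(Function('P')(134, -160), Mul(-1, S)), -1)) = Mul(Add(-28495, 25219), Pow(Add(Mul(Rational(1, 2), Pow(-160, -1)), Mul(-1, -20549)), -1)) = Mul(-3276, Pow(Add(Mul(Rational(1, 2), Rational(-1, 160)), 20549), -1)) = Mul(-3276, Pow(Add(Rational(-1, 320), 20549), -1)) = Mul(-3276, Pow(Rational(6575679, 320), -1)) = Mul(-3276, Rational(320, 6575679)) = Rational(-116480, 730631)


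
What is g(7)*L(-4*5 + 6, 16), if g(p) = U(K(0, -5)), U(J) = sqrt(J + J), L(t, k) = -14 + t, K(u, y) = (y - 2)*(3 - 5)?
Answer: -56*sqrt(7) ≈ -148.16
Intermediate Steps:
K(u, y) = 4 - 2*y (K(u, y) = (-2 + y)*(-2) = 4 - 2*y)
U(J) = sqrt(2)*sqrt(J) (U(J) = sqrt(2*J) = sqrt(2)*sqrt(J))
g(p) = 2*sqrt(7) (g(p) = sqrt(2)*sqrt(4 - 2*(-5)) = sqrt(2)*sqrt(4 + 10) = sqrt(2)*sqrt(14) = 2*sqrt(7))
g(7)*L(-4*5 + 6, 16) = (2*sqrt(7))*(-14 + (-4*5 + 6)) = (2*sqrt(7))*(-14 + (-20 + 6)) = (2*sqrt(7))*(-14 - 14) = (2*sqrt(7))*(-28) = -56*sqrt(7)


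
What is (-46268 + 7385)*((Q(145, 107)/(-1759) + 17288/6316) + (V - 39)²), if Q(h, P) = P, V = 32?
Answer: -5580839429022/2777461 ≈ -2.0093e+6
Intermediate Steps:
(-46268 + 7385)*((Q(145, 107)/(-1759) + 17288/6316) + (V - 39)²) = (-46268 + 7385)*((107/(-1759) + 17288/6316) + (32 - 39)²) = -38883*((107*(-1/1759) + 17288*(1/6316)) + (-7)²) = -38883*((-107/1759 + 4322/1579) + 49) = -38883*(7433445/2777461 + 49) = -38883*143529034/2777461 = -5580839429022/2777461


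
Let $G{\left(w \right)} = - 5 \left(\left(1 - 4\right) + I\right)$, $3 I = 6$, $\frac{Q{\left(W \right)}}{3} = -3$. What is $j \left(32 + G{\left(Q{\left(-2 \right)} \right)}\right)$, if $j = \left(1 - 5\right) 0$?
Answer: $0$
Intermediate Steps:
$j = 0$ ($j = \left(-4\right) 0 = 0$)
$Q{\left(W \right)} = -9$ ($Q{\left(W \right)} = 3 \left(-3\right) = -9$)
$I = 2$ ($I = \frac{1}{3} \cdot 6 = 2$)
$G{\left(w \right)} = 5$ ($G{\left(w \right)} = - 5 \left(\left(1 - 4\right) + 2\right) = - 5 \left(-3 + 2\right) = \left(-5\right) \left(-1\right) = 5$)
$j \left(32 + G{\left(Q{\left(-2 \right)} \right)}\right) = 0 \left(32 + 5\right) = 0 \cdot 37 = 0$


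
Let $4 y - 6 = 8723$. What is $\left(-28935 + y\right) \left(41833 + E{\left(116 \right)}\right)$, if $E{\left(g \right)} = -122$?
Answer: $- \frac{4463535821}{4} \approx -1.1159 \cdot 10^{9}$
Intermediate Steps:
$y = \frac{8729}{4}$ ($y = \frac{3}{2} + \frac{1}{4} \cdot 8723 = \frac{3}{2} + \frac{8723}{4} = \frac{8729}{4} \approx 2182.3$)
$\left(-28935 + y\right) \left(41833 + E{\left(116 \right)}\right) = \left(-28935 + \frac{8729}{4}\right) \left(41833 - 122\right) = \left(- \frac{107011}{4}\right) 41711 = - \frac{4463535821}{4}$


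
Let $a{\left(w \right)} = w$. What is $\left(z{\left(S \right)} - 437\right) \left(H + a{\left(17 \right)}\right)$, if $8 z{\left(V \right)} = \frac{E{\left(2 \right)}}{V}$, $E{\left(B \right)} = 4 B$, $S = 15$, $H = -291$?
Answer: $\frac{1795796}{15} \approx 1.1972 \cdot 10^{5}$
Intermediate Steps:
$z{\left(V \right)} = \frac{1}{V}$ ($z{\left(V \right)} = \frac{4 \cdot 2 \frac{1}{V}}{8} = \frac{8 \frac{1}{V}}{8} = \frac{1}{V}$)
$\left(z{\left(S \right)} - 437\right) \left(H + a{\left(17 \right)}\right) = \left(\frac{1}{15} - 437\right) \left(-291 + 17\right) = \left(\frac{1}{15} - 437\right) \left(-274\right) = \left(- \frac{6554}{15}\right) \left(-274\right) = \frac{1795796}{15}$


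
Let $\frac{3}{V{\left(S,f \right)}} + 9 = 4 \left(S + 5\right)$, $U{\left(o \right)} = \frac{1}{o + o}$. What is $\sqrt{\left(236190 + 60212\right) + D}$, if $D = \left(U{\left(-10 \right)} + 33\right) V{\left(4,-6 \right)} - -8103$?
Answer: $\frac{\sqrt{274057795}}{30} \approx 551.82$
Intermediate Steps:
$U{\left(o \right)} = \frac{1}{2 o}$
$V{\left(S,f \right)} = \frac{3}{11 + 4 S}$ ($V{\left(S,f \right)} = \frac{3}{-9 + 4 \left(S + 5\right)} = \frac{3}{-9 + 4 \left(5 + S\right)} = \frac{3}{-9 + \left(20 + 4 S\right)} = \frac{3}{11 + 4 S}$)
$D = \frac{1459199}{180}$ ($D = \left(\frac{1}{2 \left(-10\right)} + 33\right) \frac{3}{11 + 4 \cdot 4} - -8103 = \left(\frac{1}{2} \left(- \frac{1}{10}\right) + 33\right) \frac{3}{11 + 16} + 8103 = \left(- \frac{1}{20} + 33\right) \frac{3}{27} + 8103 = \frac{659 \cdot 3 \cdot \frac{1}{27}}{20} + 8103 = \frac{659}{20} \cdot \frac{1}{9} + 8103 = \frac{659}{180} + 8103 = \frac{1459199}{180} \approx 8106.7$)
$\sqrt{\left(236190 + 60212\right) + D} = \sqrt{\left(236190 + 60212\right) + \frac{1459199}{180}} = \sqrt{296402 + \frac{1459199}{180}} = \sqrt{\frac{54811559}{180}} = \frac{\sqrt{274057795}}{30}$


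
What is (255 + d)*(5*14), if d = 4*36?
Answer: 27930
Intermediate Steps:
d = 144
(255 + d)*(5*14) = (255 + 144)*(5*14) = 399*70 = 27930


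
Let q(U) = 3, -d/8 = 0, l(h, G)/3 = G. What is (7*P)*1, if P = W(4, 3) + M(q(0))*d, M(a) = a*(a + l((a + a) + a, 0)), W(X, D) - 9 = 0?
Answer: 63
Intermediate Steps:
l(h, G) = 3*G
W(X, D) = 9 (W(X, D) = 9 + 0 = 9)
d = 0 (d = -8*0 = 0)
M(a) = a**2 (M(a) = a*(a + 3*0) = a*(a + 0) = a*a = a**2)
P = 9 (P = 9 + 3**2*0 = 9 + 9*0 = 9 + 0 = 9)
(7*P)*1 = (7*9)*1 = 63*1 = 63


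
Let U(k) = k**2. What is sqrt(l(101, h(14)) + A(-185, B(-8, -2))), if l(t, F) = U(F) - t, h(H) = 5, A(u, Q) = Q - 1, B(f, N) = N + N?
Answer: 9*I ≈ 9.0*I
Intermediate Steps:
B(f, N) = 2*N
A(u, Q) = -1 + Q
l(t, F) = F**2 - t
sqrt(l(101, h(14)) + A(-185, B(-8, -2))) = sqrt((5**2 - 1*101) + (-1 + 2*(-2))) = sqrt((25 - 101) + (-1 - 4)) = sqrt(-76 - 5) = sqrt(-81) = 9*I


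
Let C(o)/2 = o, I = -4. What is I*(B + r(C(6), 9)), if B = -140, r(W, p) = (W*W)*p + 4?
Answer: -4640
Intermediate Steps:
C(o) = 2*o
r(W, p) = 4 + p*W² (r(W, p) = W²*p + 4 = p*W² + 4 = 4 + p*W²)
I*(B + r(C(6), 9)) = -4*(-140 + (4 + 9*(2*6)²)) = -4*(-140 + (4 + 9*12²)) = -4*(-140 + (4 + 9*144)) = -4*(-140 + (4 + 1296)) = -4*(-140 + 1300) = -4*1160 = -4640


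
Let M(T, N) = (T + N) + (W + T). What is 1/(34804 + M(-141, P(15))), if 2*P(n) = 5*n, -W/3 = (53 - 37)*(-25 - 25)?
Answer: 2/73919 ≈ 2.7057e-5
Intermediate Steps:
W = 2400 (W = -3*(53 - 37)*(-25 - 25) = -48*(-50) = -3*(-800) = 2400)
P(n) = 5*n/2 (P(n) = (5*n)/2 = 5*n/2)
M(T, N) = 2400 + N + 2*T (M(T, N) = (T + N) + (2400 + T) = (N + T) + (2400 + T) = 2400 + N + 2*T)
1/(34804 + M(-141, P(15))) = 1/(34804 + (2400 + (5/2)*15 + 2*(-141))) = 1/(34804 + (2400 + 75/2 - 282)) = 1/(34804 + 4311/2) = 1/(73919/2) = 2/73919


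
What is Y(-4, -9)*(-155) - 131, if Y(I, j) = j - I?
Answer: 644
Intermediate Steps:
Y(-4, -9)*(-155) - 131 = (-9 - 1*(-4))*(-155) - 131 = (-9 + 4)*(-155) - 131 = -5*(-155) - 131 = 775 - 131 = 644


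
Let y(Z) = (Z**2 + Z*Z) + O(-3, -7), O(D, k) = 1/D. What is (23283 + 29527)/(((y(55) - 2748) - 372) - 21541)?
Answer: -79215/27917 ≈ -2.8375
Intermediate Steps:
y(Z) = -1/3 + 2*Z**2 (y(Z) = (Z**2 + Z*Z) + 1/(-3) = (Z**2 + Z**2) - 1/3 = 2*Z**2 - 1/3 = -1/3 + 2*Z**2)
(23283 + 29527)/(((y(55) - 2748) - 372) - 21541) = (23283 + 29527)/((((-1/3 + 2*55**2) - 2748) - 372) - 21541) = 52810/((((-1/3 + 2*3025) - 2748) - 372) - 21541) = 52810/((((-1/3 + 6050) - 2748) - 372) - 21541) = 52810/(((18149/3 - 2748) - 372) - 21541) = 52810/((9905/3 - 372) - 21541) = 52810/(8789/3 - 21541) = 52810/(-55834/3) = 52810*(-3/55834) = -79215/27917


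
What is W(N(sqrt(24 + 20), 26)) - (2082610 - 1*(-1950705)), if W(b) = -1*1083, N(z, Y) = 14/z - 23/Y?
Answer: -4034398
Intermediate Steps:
N(z, Y) = -23/Y + 14/z
W(b) = -1083
W(N(sqrt(24 + 20), 26)) - (2082610 - 1*(-1950705)) = -1083 - (2082610 - 1*(-1950705)) = -1083 - (2082610 + 1950705) = -1083 - 1*4033315 = -1083 - 4033315 = -4034398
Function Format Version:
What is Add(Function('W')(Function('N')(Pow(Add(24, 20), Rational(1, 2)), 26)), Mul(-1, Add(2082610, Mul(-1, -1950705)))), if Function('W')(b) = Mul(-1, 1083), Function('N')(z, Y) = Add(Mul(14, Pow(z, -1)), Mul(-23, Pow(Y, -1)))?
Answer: -4034398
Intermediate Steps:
Function('N')(z, Y) = Add(Mul(-23, Pow(Y, -1)), Mul(14, Pow(z, -1)))
Function('W')(b) = -1083
Add(Function('W')(Function('N')(Pow(Add(24, 20), Rational(1, 2)), 26)), Mul(-1, Add(2082610, Mul(-1, -1950705)))) = Add(-1083, Mul(-1, Add(2082610, Mul(-1, -1950705)))) = Add(-1083, Mul(-1, Add(2082610, 1950705))) = Add(-1083, Mul(-1, 4033315)) = Add(-1083, -4033315) = -4034398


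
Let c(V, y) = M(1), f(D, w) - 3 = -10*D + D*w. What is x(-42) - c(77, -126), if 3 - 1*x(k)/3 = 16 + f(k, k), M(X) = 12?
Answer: -6612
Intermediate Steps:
f(D, w) = 3 - 10*D + D*w (f(D, w) = 3 + (-10*D + D*w) = 3 - 10*D + D*w)
c(V, y) = 12
x(k) = -48 - 3*k² + 30*k (x(k) = 9 - 3*(16 + (3 - 10*k + k*k)) = 9 - 3*(16 + (3 - 10*k + k²)) = 9 - 3*(16 + (3 + k² - 10*k)) = 9 - 3*(19 + k² - 10*k) = 9 + (-57 - 3*k² + 30*k) = -48 - 3*k² + 30*k)
x(-42) - c(77, -126) = (-48 - 3*(-42)² + 30*(-42)) - 1*12 = (-48 - 3*1764 - 1260) - 12 = (-48 - 5292 - 1260) - 12 = -6600 - 12 = -6612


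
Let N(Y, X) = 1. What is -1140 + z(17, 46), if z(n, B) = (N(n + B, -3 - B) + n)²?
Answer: -816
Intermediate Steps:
z(n, B) = (1 + n)²
-1140 + z(17, 46) = -1140 + (1 + 17)² = -1140 + 18² = -1140 + 324 = -816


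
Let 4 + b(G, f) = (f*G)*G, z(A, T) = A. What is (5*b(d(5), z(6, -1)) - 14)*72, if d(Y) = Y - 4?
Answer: -288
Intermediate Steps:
d(Y) = -4 + Y
b(G, f) = -4 + f*G² (b(G, f) = -4 + (f*G)*G = -4 + (G*f)*G = -4 + f*G²)
(5*b(d(5), z(6, -1)) - 14)*72 = (5*(-4 + 6*(-4 + 5)²) - 14)*72 = (5*(-4 + 6*1²) - 14)*72 = (5*(-4 + 6*1) - 14)*72 = (5*(-4 + 6) - 14)*72 = (5*2 - 14)*72 = (10 - 14)*72 = -4*72 = -288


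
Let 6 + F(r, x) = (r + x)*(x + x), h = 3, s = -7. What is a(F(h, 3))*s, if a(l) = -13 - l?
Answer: 301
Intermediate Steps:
F(r, x) = -6 + 2*x*(r + x) (F(r, x) = -6 + (r + x)*(x + x) = -6 + (r + x)*(2*x) = -6 + 2*x*(r + x))
a(F(h, 3))*s = (-13 - (-6 + 2*3² + 2*3*3))*(-7) = (-13 - (-6 + 2*9 + 18))*(-7) = (-13 - (-6 + 18 + 18))*(-7) = (-13 - 1*30)*(-7) = (-13 - 30)*(-7) = -43*(-7) = 301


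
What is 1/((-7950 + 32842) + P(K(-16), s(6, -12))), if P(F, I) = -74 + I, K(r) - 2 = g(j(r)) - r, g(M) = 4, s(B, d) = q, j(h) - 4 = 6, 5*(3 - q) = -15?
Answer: 1/24824 ≈ 4.0284e-5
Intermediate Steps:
q = 6 (q = 3 - ⅕*(-15) = 3 + 3 = 6)
j(h) = 10 (j(h) = 4 + 6 = 10)
s(B, d) = 6
K(r) = 6 - r (K(r) = 2 + (4 - r) = 6 - r)
1/((-7950 + 32842) + P(K(-16), s(6, -12))) = 1/((-7950 + 32842) + (-74 + 6)) = 1/(24892 - 68) = 1/24824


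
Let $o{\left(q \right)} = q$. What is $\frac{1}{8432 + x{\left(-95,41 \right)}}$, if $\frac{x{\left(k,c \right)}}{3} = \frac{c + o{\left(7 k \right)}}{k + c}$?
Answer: $\frac{3}{25400} \approx 0.00011811$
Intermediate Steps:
$x{\left(k,c \right)} = \frac{3 \left(c + 7 k\right)}{c + k}$ ($x{\left(k,c \right)} = 3 \frac{c + 7 k}{k + c} = 3 \frac{c + 7 k}{c + k} = \frac{3 \left(c + 7 k\right)}{c + k}$)
$\frac{1}{8432 + x{\left(-95,41 \right)}} = \frac{1}{8432 + \frac{3 \left(41 + 7 \left(-95\right)\right)}{41 - 95}} = \frac{1}{8432 + \frac{3 \left(41 - 665\right)}{-54}} = \frac{1}{8432 + 3 \left(- \frac{1}{54}\right) \left(-624\right)} = \frac{1}{8432 + \frac{104}{3}} = \frac{1}{\frac{25400}{3}} = \frac{3}{25400}$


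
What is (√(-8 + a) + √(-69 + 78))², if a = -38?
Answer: (3 + I*√46)² ≈ -37.0 + 40.694*I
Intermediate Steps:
(√(-8 + a) + √(-69 + 78))² = (√(-8 - 38) + √(-69 + 78))² = (√(-46) + √9)² = (I*√46 + 3)² = (3 + I*√46)²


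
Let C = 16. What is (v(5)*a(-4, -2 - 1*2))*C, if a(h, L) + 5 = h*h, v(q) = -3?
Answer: -528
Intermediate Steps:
a(h, L) = -5 + h**2 (a(h, L) = -5 + h*h = -5 + h**2)
(v(5)*a(-4, -2 - 1*2))*C = -3*(-5 + (-4)**2)*16 = -3*(-5 + 16)*16 = -3*11*16 = -33*16 = -528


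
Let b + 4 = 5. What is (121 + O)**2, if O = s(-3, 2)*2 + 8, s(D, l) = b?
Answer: 17161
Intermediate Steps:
b = 1 (b = -4 + 5 = 1)
s(D, l) = 1
O = 10 (O = 1*2 + 8 = 2 + 8 = 10)
(121 + O)**2 = (121 + 10)**2 = 131**2 = 17161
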